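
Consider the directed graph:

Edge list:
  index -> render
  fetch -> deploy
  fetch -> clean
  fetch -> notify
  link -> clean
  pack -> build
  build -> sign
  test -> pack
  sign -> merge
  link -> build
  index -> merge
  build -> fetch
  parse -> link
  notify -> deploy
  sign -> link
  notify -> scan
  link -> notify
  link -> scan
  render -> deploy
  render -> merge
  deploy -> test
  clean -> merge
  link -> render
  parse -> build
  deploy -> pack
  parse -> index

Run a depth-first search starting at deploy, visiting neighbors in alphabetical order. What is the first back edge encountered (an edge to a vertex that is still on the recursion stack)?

fetch→deploy

DFS from deploy (visiting neighbors in alphabetical order); mark gray on enter, black on exit:
deploy gray
  pack gray
    build gray
      fetch gray
        clean gray
          merge gray
          merge black
        clean black
        fetch→deploy: deploy is gray → back edge
First back edge: fetch → deploy.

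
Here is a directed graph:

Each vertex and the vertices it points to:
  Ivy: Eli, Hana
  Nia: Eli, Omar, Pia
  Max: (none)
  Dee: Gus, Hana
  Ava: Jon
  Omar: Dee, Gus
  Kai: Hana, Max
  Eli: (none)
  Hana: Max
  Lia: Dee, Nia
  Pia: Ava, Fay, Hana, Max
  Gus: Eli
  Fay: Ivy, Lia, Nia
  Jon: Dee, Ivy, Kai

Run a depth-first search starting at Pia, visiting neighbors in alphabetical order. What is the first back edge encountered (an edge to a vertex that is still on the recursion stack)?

DFS from Pia (visiting neighbors in alphabetical order); mark gray on enter, black on exit:
Pia gray
  Ava gray
    Jon gray
      Dee gray
        Gus gray
          Eli gray
          Eli black
        Gus black
        Hana gray
          Max gray
          Max black
        Hana black
      Dee black
      Ivy gray
        Ivy→Eli: Eli black — skip
        Ivy→Hana: Hana black — skip
      Ivy black
      Kai gray
        Kai→Hana: Hana black — skip
        Kai→Max: Max black — skip
      Kai black
    Jon black
  Ava black
  Fay gray
    Fay→Ivy: Ivy black — skip
    Lia gray
      Lia→Dee: Dee black — skip
      Nia gray
        Nia→Eli: Eli black — skip
        Omar gray
          Omar→Dee: Dee black — skip
          Omar→Gus: Gus black — skip
        Omar black
        Nia→Pia: Pia is gray → back edge
First back edge: Nia → Pia.

Nia→Pia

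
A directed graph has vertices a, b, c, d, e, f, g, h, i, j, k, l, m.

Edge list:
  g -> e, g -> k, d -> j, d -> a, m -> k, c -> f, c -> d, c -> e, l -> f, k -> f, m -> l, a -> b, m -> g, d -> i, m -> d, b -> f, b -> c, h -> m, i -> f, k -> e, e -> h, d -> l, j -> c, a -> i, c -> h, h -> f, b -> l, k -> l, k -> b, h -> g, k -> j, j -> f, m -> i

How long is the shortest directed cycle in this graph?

For each vertex v, BFS finds the shortest path from v back to v.
The shortest such closed walk is j → c → d → j, length 3.

3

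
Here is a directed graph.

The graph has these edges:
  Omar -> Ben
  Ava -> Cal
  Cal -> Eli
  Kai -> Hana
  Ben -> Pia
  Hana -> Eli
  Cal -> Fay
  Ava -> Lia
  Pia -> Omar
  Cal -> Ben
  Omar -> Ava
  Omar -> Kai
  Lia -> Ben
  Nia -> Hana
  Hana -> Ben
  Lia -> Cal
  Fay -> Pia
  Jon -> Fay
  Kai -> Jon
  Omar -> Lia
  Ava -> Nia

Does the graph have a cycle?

DFS with white/gray/black marking, starting from Lia:
Lia gray
  Cal gray
    Fay gray
      Pia gray
        Omar gray
          Ben gray
            Ben→Pia: Pia is gray → back edge
Back edge found, so a cycle exists: Pia → Omar → Ben → Pia.

Yes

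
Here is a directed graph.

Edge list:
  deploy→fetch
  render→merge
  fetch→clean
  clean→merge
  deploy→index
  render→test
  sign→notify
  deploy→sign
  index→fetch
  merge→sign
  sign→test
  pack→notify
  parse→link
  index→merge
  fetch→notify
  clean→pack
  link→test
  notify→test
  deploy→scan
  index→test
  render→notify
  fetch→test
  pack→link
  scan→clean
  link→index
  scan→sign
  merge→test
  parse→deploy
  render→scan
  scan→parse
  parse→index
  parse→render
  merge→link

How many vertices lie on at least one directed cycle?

10

A vertex is on a directed cycle iff it belongs to a strongly connected component of size ≥ 2 (or has a self-loop).
The vertices on cycles are {link, pack, scan, clean, fetch, index, merge, parse, deploy, render} — 10 in total.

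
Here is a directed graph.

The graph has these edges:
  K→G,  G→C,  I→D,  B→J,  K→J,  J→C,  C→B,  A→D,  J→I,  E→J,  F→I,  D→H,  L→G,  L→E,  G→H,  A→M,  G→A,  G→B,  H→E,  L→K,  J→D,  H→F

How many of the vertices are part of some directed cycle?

8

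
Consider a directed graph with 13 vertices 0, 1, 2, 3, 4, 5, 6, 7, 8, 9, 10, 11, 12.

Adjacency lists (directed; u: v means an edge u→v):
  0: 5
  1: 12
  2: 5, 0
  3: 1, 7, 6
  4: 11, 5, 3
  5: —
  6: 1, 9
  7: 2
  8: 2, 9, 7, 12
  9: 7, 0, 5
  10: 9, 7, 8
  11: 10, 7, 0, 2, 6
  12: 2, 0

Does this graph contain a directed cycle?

No

DFS with white/gray/black marking, starting from 5:
5 gray
5 black
0 gray
  0→5: 5 black — skip
0 black
1 gray
  12 gray
    2 gray
      2→5: 5 black — skip
      2→0: 0 black — skip
    2 black
    12→0: 0 black — skip
  12 black
1 black
3 gray
  3→1: 1 black — skip
  7 gray
    7→2: 2 black — skip
  7 black
  6 gray
    6→1: 1 black — skip
    9 gray
      9→7: 7 black — skip
      9→0: 0 black — skip
      9→5: 5 black — skip
    9 black
  6 black
3 black
4 gray
  11 gray
    10 gray
      10→9: 9 black — skip
      10→7: 7 black — skip
      8 gray
        8→2: 2 black — skip
        8→9: 9 black — skip
        8→7: 7 black — skip
        8→12: 12 black — skip
      8 black
    10 black
    11→7: 7 black — skip
    11→0: 0 black — skip
    11→2: 2 black — skip
    11→6: 6 black — skip
  11 black
  4→5: 5 black — skip
  4→3: 3 black — skip
4 black
Every edge goes to a white or black vertex — no back edge, so the graph is acyclic.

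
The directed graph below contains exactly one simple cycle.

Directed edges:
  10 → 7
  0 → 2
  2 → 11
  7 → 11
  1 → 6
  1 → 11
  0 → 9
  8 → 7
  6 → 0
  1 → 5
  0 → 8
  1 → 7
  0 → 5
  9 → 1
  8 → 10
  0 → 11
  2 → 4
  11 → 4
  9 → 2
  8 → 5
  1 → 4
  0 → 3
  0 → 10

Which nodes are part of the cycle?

0, 1, 6, 9

DFS with gray/black marking from 6:
6 gray
  0 gray
    10 gray
      7 gray
        11 gray
          4 gray
          4 black
        11 black
      7 black
    10 black
    0→11: 11 black — skip
    9 gray
      2 gray
        2→4: 4 black — skip
        2→11: 11 black — skip
      2 black
      1 gray
        1→11: 11 black — skip
        1→4: 4 black — skip
        1→6: 6 is gray → back edge
Back edge closes the cycle 6 → 0 → 9 → 1 → 6; its vertices are {0, 1, 6, 9}.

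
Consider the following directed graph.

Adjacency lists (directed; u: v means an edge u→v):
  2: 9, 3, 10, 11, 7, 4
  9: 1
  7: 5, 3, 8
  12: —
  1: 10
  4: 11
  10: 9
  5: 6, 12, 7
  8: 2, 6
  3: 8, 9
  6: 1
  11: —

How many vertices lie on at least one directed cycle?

8

A vertex is on a directed cycle iff it belongs to a strongly connected component of size ≥ 2 (or has a self-loop).
The vertices on cycles are {1, 2, 3, 5, 7, 8, 9, 10} — 8 in total.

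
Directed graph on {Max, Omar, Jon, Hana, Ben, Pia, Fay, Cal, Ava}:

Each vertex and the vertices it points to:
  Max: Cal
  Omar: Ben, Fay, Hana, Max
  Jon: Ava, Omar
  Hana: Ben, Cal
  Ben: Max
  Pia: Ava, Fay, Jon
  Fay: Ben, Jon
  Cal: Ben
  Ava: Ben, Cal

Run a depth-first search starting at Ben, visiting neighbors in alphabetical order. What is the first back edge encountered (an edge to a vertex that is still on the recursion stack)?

DFS from Ben (visiting neighbors in alphabetical order); mark gray on enter, black on exit:
Ben gray
  Max gray
    Cal gray
      Cal→Ben: Ben is gray → back edge
First back edge: Cal → Ben.

Cal->Ben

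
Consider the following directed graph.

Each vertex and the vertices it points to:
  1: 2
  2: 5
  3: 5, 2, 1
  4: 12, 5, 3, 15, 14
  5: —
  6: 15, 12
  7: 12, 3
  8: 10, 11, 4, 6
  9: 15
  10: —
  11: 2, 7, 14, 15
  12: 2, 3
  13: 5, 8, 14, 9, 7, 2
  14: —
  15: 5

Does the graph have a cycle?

No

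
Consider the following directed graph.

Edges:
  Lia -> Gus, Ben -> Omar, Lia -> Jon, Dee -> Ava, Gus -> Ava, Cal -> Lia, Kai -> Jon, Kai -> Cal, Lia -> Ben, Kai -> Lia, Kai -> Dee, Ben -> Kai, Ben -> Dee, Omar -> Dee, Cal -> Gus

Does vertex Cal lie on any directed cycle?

Yes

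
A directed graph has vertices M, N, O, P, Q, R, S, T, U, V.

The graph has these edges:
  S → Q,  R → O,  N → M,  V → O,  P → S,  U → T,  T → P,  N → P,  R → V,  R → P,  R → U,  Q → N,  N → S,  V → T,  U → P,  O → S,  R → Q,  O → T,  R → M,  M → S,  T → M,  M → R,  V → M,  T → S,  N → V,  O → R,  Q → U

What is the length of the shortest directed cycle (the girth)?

2

For each vertex v, BFS finds the shortest path from v back to v.
The shortest such closed walk is R → M → R, length 2.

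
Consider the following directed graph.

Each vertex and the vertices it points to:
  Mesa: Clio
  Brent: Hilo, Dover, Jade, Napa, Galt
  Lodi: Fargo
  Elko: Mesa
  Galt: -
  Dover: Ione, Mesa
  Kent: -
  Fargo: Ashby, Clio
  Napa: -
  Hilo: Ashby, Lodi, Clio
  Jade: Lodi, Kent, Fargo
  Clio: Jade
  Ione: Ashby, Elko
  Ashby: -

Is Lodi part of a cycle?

Yes

Lodi is on a cycle iff Lodi can reach itself via ≥1 edge.
Lodi → Fargo → Clio → Jade → Lodi — yes.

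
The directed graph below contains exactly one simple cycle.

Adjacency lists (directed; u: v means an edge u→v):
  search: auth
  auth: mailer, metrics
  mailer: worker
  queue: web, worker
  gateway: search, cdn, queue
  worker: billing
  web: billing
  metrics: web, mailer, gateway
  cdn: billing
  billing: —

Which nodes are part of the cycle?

auth, search, gateway, metrics

DFS with gray/black marking from search:
search gray
  auth gray
    mailer gray
      worker gray
        billing gray
        billing black
      worker black
    mailer black
    metrics gray
      web gray
        web→billing: billing black — skip
      web black
      metrics→mailer: mailer black — skip
      gateway gray
        gateway→search: search is gray → back edge
Back edge closes the cycle search → auth → metrics → gateway → search; its vertices are {auth, search, gateway, metrics}.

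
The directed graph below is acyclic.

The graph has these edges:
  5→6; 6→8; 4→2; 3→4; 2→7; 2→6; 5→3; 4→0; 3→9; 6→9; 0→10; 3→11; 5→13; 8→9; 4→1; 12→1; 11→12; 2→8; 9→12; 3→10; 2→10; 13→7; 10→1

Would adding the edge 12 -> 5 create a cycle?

Adding 12→5 creates a cycle iff 5 can already reach 12.
Path from 5: 5 → 3 → 11 → 12.
So 5 → … → 12 → 5 is a cycle.

Yes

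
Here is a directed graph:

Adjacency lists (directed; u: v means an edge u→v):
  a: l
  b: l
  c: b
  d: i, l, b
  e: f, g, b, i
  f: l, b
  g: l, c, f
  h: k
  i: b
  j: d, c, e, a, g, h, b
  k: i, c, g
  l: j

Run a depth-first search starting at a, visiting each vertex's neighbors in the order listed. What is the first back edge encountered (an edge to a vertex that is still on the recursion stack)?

DFS from a (visiting each vertex's neighbors in the order listed); mark gray on enter, black on exit:
a gray
  l gray
    j gray
      d gray
        i gray
          b gray
            b→l: l is gray → back edge
First back edge: b → l.

b->l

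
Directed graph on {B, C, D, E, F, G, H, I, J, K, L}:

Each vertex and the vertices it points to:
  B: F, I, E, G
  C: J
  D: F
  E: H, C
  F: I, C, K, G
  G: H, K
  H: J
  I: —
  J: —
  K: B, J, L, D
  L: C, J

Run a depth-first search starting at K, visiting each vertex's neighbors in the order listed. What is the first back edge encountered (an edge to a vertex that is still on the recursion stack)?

F→K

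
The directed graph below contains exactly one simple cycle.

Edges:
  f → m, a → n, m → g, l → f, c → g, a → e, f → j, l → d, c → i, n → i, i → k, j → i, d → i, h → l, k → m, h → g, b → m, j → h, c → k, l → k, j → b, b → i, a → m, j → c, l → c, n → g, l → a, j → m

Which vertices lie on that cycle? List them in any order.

f, h, j, l

DFS with gray/black marking from l:
l gray
  c gray
    k gray
      m gray
        g gray
        g black
      m black
    k black
    c→g: g black — skip
    i gray
      i→k: k black — skip
    i black
  c black
  f gray
    f→m: m black — skip
    j gray
      j→c: c black — skip
      b gray
        b→i: i black — skip
        b→m: m black — skip
      b black
      h gray
        h→g: g black — skip
        h→l: l is gray → back edge
Back edge closes the cycle l → f → j → h → l; its vertices are {f, h, j, l}.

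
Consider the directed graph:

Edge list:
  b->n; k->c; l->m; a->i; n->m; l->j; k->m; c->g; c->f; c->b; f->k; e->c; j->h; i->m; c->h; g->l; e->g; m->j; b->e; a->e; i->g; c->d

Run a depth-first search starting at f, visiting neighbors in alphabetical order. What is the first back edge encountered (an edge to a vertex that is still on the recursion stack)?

e→c

DFS from f (visiting neighbors in alphabetical order); mark gray on enter, black on exit:
f gray
  k gray
    c gray
      b gray
        e gray
          e→c: c is gray → back edge
First back edge: e → c.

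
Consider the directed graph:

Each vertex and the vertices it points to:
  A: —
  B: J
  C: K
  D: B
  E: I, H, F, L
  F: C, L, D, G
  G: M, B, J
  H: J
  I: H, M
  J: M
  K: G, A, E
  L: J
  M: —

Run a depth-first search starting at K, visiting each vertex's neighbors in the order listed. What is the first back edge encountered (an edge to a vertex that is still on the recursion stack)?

C->K

DFS from K (visiting each vertex's neighbors in the order listed); mark gray on enter, black on exit:
K gray
  G gray
    M gray
    M black
    B gray
      J gray
        J→M: M black — skip
      J black
    B black
    G→J: J black — skip
  G black
  A gray
  A black
  E gray
    I gray
      H gray
        H→J: J black — skip
      H black
      I→M: M black — skip
    I black
    E→H: H black — skip
    F gray
      C gray
        C→K: K is gray → back edge
First back edge: C → K.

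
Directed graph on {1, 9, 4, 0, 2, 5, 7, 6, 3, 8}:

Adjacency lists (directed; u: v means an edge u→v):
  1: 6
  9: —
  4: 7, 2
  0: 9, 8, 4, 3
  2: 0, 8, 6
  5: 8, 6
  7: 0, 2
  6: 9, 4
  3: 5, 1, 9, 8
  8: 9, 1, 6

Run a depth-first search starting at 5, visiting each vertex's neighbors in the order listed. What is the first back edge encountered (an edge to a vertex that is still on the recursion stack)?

0->8

DFS from 5 (visiting each vertex's neighbors in the order listed); mark gray on enter, black on exit:
5 gray
  8 gray
    9 gray
    9 black
    1 gray
      6 gray
        6→9: 9 black — skip
        4 gray
          7 gray
            0 gray
              0→9: 9 black — skip
              0→8: 8 is gray → back edge
First back edge: 0 → 8.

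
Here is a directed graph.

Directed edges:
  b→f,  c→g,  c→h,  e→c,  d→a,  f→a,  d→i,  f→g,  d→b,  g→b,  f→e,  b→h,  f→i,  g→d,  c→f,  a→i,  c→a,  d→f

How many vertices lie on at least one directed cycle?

6

A vertex is on a directed cycle iff it belongs to a strongly connected component of size ≥ 2 (or has a self-loop).
The vertices on cycles are {b, c, d, e, f, g} — 6 in total.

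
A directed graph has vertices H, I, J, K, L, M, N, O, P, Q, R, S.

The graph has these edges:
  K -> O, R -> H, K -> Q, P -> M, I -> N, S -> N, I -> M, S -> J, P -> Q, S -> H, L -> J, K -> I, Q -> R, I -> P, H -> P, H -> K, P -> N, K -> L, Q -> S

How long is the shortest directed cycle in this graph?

4

For each vertex v, BFS finds the shortest path from v back to v.
The shortest such closed walk is R → H → K → Q → R, length 4.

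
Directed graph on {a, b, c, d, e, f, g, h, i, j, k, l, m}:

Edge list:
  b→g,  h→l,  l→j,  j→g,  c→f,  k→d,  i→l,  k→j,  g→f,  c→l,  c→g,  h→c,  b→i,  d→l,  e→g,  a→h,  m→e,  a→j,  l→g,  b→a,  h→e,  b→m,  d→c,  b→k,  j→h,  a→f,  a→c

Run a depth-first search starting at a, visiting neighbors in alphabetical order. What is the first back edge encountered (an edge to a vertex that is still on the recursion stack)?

h→c

DFS from a (visiting neighbors in alphabetical order); mark gray on enter, black on exit:
a gray
  c gray
    f gray
    f black
    g gray
      g→f: f black — skip
    g black
    l gray
      l→g: g black — skip
      j gray
        j→g: g black — skip
        h gray
          h→c: c is gray → back edge
First back edge: h → c.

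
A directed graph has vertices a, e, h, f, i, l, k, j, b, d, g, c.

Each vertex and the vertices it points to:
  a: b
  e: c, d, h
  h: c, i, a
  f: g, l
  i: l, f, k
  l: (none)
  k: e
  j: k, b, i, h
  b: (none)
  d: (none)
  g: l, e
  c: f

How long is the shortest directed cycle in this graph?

4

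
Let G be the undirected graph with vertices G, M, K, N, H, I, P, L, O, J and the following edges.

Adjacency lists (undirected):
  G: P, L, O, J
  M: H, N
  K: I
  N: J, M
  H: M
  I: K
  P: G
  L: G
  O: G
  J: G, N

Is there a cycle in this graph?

No

DFS, tracking each vertex's parent; an edge to a visited non-parent vertex closes a cycle.
Start from P:
visit P (parent –)
  visit G (parent P)
    G–P: parent, skip
    visit L (parent G)
      L–G: parent, skip
    visit O (parent G)
      O–G: parent, skip
    visit J (parent G)
      J–G: parent, skip
      visit N (parent J)
        N–J: parent, skip
        visit M (parent N)
          visit H (parent M)
            H–M: parent, skip
          M–N: parent, skip
visit K (parent –)
  visit I (parent K)
    I–K: parent, skip
No non-parent visited neighbor found — the graph is a forest.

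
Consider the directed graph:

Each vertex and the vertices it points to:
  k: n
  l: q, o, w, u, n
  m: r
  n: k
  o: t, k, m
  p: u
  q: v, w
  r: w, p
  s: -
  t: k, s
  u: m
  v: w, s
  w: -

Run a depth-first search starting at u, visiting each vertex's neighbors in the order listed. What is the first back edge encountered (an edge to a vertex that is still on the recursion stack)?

p->u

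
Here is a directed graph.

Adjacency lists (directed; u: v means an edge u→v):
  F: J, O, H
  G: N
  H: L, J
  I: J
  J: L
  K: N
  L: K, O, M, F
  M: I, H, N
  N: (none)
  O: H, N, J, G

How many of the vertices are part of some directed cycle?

7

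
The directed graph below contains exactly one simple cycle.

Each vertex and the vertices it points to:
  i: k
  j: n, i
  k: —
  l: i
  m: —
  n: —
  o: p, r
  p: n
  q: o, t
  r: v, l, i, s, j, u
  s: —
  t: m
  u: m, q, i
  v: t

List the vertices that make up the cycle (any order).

DFS with gray/black marking from o:
o gray
  p gray
    n gray
    n black
  p black
  r gray
    v gray
      t gray
        m gray
        m black
      t black
    v black
    l gray
      i gray
        k gray
        k black
      i black
    l black
    r→i: i black — skip
    s gray
    s black
    j gray
      j→n: n black — skip
      j→i: i black — skip
    j black
    u gray
      u→m: m black — skip
      q gray
        q→o: o is gray → back edge
Back edge closes the cycle o → r → u → q → o; its vertices are {o, q, r, u}.

o, q, r, u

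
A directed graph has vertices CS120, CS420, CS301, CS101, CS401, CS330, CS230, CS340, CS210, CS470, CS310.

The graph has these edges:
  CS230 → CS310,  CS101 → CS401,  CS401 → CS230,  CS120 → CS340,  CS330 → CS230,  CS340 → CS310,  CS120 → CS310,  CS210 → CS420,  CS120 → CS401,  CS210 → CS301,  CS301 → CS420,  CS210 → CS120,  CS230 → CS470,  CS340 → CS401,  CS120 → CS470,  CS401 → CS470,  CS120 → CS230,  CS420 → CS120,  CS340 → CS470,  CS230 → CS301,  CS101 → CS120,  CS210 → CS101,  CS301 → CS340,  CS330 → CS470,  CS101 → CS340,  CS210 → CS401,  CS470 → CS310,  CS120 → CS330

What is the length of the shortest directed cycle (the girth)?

4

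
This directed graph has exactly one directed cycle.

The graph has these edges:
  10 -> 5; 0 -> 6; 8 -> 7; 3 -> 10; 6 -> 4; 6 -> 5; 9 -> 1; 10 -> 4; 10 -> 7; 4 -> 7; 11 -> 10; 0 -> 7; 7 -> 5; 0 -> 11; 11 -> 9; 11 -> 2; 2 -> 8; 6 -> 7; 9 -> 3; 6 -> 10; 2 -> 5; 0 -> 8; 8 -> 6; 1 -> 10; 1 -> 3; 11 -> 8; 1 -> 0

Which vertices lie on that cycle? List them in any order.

0, 1, 9, 11

DFS with gray/black marking from 0:
0 gray
  6 gray
    5 gray
    5 black
    4 gray
      7 gray
        7→5: 5 black — skip
      7 black
    4 black
    6→7: 7 black — skip
    10 gray
      10→4: 4 black — skip
      10→5: 5 black — skip
      10→7: 7 black — skip
    10 black
  6 black
  11 gray
    2 gray
      2→5: 5 black — skip
      8 gray
        8→7: 7 black — skip
        8→6: 6 black — skip
      8 black
    2 black
    11→10: 10 black — skip
    9 gray
      3 gray
        3→10: 10 black — skip
      3 black
      1 gray
        1→3: 3 black — skip
        1→0: 0 is gray → back edge
Back edge closes the cycle 0 → 11 → 9 → 1 → 0; its vertices are {0, 1, 9, 11}.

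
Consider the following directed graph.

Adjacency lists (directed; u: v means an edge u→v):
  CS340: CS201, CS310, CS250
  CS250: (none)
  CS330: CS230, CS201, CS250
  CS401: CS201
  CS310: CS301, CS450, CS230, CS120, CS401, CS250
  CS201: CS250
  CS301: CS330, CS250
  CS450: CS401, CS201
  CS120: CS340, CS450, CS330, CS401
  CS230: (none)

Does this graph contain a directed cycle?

DFS with white/gray/black marking, starting from CS301:
CS301 gray
  CS330 gray
    CS230 gray
    CS230 black
    CS201 gray
      CS250 gray
      CS250 black
    CS201 black
    CS330→CS250: CS250 black — skip
  CS330 black
  CS301→CS250: CS250 black — skip
CS301 black
CS340 gray
  CS340→CS201: CS201 black — skip
  CS310 gray
    CS310→CS301: CS301 black — skip
    CS450 gray
      CS401 gray
        CS401→CS201: CS201 black — skip
      CS401 black
      CS450→CS201: CS201 black — skip
    CS450 black
    CS310→CS230: CS230 black — skip
    CS120 gray
      CS120→CS340: CS340 is gray → back edge
Back edge found, so a cycle exists: CS340 → CS310 → CS120 → CS340.

Yes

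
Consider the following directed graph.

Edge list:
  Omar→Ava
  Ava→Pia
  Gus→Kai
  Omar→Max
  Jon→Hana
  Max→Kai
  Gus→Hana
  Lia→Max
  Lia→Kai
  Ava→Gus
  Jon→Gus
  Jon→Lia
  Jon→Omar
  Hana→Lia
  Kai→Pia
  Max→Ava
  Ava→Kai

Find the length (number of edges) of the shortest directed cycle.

5

For each vertex v, BFS finds the shortest path from v back to v.
The shortest such closed walk is Hana → Lia → Max → Ava → Gus → Hana, length 5.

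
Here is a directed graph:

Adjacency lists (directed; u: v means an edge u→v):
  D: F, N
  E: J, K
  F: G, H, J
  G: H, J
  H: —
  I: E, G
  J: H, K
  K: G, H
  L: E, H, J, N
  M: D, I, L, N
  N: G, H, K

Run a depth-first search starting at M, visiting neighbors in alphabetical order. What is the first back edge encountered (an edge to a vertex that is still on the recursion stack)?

K->G

DFS from M (visiting neighbors in alphabetical order); mark gray on enter, black on exit:
M gray
  D gray
    F gray
      G gray
        H gray
        H black
        J gray
          J→H: H black — skip
          K gray
            K→G: G is gray → back edge
First back edge: K → G.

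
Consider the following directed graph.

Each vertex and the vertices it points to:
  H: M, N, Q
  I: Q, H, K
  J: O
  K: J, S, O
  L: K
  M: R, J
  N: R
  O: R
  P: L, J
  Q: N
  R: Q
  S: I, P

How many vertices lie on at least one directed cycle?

8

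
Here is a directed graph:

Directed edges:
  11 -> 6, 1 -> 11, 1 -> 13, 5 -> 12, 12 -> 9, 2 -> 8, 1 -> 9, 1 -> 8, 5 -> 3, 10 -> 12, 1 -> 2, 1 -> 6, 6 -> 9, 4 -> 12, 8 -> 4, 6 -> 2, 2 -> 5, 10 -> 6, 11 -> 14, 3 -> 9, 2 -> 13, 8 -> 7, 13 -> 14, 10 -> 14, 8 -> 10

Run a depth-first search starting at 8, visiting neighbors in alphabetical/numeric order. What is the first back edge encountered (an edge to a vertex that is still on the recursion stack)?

DFS from 8 (visiting neighbors in alphabetical/numeric order); mark gray on enter, black on exit:
8 gray
  4 gray
    12 gray
      9 gray
      9 black
    12 black
  4 black
  7 gray
  7 black
  10 gray
    6 gray
      2 gray
        5 gray
          3 gray
            3→9: 9 black — skip
          3 black
          5→12: 12 black — skip
        5 black
        2→8: 8 is gray → back edge
First back edge: 2 → 8.

2→8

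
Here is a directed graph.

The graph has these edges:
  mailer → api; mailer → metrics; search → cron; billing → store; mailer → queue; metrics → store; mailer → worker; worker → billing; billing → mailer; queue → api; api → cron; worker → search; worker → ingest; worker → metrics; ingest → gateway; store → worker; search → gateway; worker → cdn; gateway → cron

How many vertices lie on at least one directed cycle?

A vertex is on a directed cycle iff it belongs to a strongly connected component of size ≥ 2 (or has a self-loop).
The vertices on cycles are {store, mailer, worker, billing, metrics} — 5 in total.

5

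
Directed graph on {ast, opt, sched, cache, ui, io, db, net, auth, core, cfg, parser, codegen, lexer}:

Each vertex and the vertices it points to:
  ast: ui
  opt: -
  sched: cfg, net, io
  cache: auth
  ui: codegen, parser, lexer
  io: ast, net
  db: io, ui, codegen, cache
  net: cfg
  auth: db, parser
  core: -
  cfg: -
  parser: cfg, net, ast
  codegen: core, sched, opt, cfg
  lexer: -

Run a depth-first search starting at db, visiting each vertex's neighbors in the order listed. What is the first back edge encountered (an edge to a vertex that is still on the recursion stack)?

DFS from db (visiting each vertex's neighbors in the order listed); mark gray on enter, black on exit:
db gray
  io gray
    ast gray
      ui gray
        codegen gray
          core gray
          core black
          sched gray
            cfg gray
            cfg black
            net gray
              net→cfg: cfg black — skip
            net black
            sched→io: io is gray → back edge
First back edge: sched → io.

sched->io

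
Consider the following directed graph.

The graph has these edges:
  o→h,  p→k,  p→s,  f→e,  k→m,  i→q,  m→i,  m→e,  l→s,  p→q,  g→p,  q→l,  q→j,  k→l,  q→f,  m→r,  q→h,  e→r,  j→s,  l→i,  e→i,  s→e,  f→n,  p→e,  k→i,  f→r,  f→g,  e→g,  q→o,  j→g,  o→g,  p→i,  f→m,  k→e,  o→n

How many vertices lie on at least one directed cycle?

12

A vertex is on a directed cycle iff it belongs to a strongly connected component of size ≥ 2 (or has a self-loop).
The vertices on cycles are {e, f, g, i, j, k, l, m, o, p, q, s} — 12 in total.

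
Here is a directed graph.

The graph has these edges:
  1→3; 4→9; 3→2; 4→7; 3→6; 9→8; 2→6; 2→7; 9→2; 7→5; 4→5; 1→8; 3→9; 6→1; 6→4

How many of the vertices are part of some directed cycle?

6

A vertex is on a directed cycle iff it belongs to a strongly connected component of size ≥ 2 (or has a self-loop).
The vertices on cycles are {1, 2, 3, 4, 6, 9} — 6 in total.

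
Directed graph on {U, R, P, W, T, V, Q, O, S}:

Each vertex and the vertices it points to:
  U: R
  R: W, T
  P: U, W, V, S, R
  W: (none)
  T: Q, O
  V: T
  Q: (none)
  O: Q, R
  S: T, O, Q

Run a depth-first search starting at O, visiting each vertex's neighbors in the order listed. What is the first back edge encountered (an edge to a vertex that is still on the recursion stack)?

T->O

DFS from O (visiting each vertex's neighbors in the order listed); mark gray on enter, black on exit:
O gray
  Q gray
  Q black
  R gray
    W gray
    W black
    T gray
      T→Q: Q black — skip
      T→O: O is gray → back edge
First back edge: T → O.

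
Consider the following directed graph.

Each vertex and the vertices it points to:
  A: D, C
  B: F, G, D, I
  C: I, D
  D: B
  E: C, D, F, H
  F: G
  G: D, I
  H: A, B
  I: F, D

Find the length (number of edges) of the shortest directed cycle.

2

For each vertex v, BFS finds the shortest path from v back to v.
The shortest such closed walk is B → D → B, length 2.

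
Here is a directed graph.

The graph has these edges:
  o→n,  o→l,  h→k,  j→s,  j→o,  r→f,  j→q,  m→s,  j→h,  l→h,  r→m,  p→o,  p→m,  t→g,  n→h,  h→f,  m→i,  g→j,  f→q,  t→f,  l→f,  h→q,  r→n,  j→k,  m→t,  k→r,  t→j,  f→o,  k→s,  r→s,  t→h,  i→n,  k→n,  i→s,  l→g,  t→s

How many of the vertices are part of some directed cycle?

12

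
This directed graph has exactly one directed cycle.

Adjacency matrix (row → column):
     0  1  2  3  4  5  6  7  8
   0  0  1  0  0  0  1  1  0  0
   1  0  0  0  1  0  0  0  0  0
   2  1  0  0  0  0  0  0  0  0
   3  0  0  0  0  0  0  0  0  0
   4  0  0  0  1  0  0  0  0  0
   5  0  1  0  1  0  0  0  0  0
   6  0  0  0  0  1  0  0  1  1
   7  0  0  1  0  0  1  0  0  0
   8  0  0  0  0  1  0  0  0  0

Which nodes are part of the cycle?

0, 2, 6, 7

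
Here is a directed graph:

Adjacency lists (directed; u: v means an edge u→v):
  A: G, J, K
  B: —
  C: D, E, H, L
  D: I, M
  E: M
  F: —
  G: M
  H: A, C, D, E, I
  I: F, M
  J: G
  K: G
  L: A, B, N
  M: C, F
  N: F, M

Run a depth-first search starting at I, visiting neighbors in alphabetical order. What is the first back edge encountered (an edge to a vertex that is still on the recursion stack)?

DFS from I (visiting neighbors in alphabetical order); mark gray on enter, black on exit:
I gray
  F gray
  F black
  M gray
    C gray
      D gray
        D→I: I is gray → back edge
First back edge: D → I.

D->I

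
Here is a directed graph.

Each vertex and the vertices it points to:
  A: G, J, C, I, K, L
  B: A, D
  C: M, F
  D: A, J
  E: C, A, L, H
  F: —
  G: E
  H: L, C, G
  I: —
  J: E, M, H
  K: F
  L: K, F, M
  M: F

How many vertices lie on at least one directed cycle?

A vertex is on a directed cycle iff it belongs to a strongly connected component of size ≥ 2 (or has a self-loop).
The vertices on cycles are {A, E, G, H, J} — 5 in total.

5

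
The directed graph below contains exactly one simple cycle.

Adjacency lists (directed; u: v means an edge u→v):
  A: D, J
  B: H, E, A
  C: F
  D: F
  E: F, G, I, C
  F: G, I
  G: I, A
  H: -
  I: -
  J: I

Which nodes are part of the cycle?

DFS with gray/black marking from A:
A gray
  D gray
    F gray
      G gray
        I gray
        I black
        G→A: A is gray → back edge
Back edge closes the cycle A → D → F → G → A; its vertices are {A, D, F, G}.

A, D, F, G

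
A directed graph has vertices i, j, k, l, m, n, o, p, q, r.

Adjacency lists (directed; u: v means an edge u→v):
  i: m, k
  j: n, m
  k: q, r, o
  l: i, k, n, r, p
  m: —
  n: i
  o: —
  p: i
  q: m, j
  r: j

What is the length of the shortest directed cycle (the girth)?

5

For each vertex v, BFS finds the shortest path from v back to v.
The shortest such closed walk is k → q → j → n → i → k, length 5.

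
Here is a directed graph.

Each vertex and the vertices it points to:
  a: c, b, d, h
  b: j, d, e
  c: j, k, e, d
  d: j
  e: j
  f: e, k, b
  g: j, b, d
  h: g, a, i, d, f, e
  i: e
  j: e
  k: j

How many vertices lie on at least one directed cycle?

4

A vertex is on a directed cycle iff it belongs to a strongly connected component of size ≥ 2 (or has a self-loop).
The vertices on cycles are {a, e, h, j} — 4 in total.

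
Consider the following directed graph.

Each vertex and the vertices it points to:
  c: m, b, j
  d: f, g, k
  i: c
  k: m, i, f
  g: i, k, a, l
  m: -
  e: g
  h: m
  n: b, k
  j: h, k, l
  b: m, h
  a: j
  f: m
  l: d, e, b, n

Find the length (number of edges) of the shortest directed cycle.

For each vertex v, BFS finds the shortest path from v back to v.
The shortest such closed walk is g → l → d → g, length 3.

3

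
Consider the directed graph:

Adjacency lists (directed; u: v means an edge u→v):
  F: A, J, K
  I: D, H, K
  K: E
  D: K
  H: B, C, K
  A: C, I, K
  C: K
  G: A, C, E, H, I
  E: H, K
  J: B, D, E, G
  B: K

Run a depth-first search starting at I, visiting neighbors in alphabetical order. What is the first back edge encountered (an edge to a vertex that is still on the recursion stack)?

B→K

DFS from I (visiting neighbors in alphabetical order); mark gray on enter, black on exit:
I gray
  D gray
    K gray
      E gray
        H gray
          B gray
            B→K: K is gray → back edge
First back edge: B → K.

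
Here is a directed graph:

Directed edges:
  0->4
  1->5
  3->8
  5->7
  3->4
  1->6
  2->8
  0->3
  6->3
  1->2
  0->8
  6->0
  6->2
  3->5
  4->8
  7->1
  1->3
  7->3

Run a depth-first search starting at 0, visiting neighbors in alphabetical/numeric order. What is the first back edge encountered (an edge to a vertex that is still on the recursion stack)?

DFS from 0 (visiting neighbors in alphabetical/numeric order); mark gray on enter, black on exit:
0 gray
  3 gray
    4 gray
      8 gray
      8 black
    4 black
    5 gray
      7 gray
        1 gray
          2 gray
            2→8: 8 black — skip
          2 black
          1→3: 3 is gray → back edge
First back edge: 1 → 3.

1->3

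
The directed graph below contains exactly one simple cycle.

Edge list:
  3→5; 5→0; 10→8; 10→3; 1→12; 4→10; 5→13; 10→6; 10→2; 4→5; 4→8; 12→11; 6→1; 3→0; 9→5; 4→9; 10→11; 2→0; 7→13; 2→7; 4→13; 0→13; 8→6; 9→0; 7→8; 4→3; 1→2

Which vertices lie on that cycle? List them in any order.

DFS with gray/black marking from 6:
6 gray
  1 gray
    12 gray
      11 gray
      11 black
    12 black
    2 gray
      0 gray
        13 gray
        13 black
      0 black
      7 gray
        7→13: 13 black — skip
        8 gray
          8→6: 6 is gray → back edge
Back edge closes the cycle 6 → 1 → 2 → 7 → 8 → 6; its vertices are {1, 2, 6, 7, 8}.

1, 2, 6, 7, 8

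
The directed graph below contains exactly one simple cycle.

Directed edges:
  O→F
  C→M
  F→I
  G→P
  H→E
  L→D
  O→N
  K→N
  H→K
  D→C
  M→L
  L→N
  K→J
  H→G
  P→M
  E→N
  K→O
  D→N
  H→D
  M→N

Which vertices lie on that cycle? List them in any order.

C, D, L, M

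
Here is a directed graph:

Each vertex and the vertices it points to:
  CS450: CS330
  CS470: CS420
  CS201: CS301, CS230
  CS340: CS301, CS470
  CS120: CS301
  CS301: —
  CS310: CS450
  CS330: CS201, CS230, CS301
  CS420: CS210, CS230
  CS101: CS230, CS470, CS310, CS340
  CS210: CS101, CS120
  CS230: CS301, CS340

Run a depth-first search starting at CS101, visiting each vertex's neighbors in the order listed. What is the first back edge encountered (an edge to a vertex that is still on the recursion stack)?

CS210->CS101

DFS from CS101 (visiting each vertex's neighbors in the order listed); mark gray on enter, black on exit:
CS101 gray
  CS230 gray
    CS301 gray
    CS301 black
    CS340 gray
      CS340→CS301: CS301 black — skip
      CS470 gray
        CS420 gray
          CS210 gray
            CS210→CS101: CS101 is gray → back edge
First back edge: CS210 → CS101.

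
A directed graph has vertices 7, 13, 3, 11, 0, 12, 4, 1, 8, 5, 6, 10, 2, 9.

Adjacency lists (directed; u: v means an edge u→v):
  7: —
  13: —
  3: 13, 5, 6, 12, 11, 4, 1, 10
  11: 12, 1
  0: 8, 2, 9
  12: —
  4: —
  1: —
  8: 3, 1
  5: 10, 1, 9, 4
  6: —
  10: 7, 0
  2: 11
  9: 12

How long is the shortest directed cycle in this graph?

For each vertex v, BFS finds the shortest path from v back to v.
The shortest such closed walk is 3 → 10 → 0 → 8 → 3, length 4.

4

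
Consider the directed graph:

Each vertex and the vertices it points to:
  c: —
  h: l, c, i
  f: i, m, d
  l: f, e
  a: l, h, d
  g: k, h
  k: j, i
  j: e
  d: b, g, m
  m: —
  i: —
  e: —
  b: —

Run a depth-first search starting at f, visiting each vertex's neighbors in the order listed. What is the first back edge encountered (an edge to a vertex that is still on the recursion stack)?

l->f

DFS from f (visiting each vertex's neighbors in the order listed); mark gray on enter, black on exit:
f gray
  i gray
  i black
  m gray
  m black
  d gray
    b gray
    b black
    g gray
      k gray
        j gray
          e gray
          e black
        j black
        k→i: i black — skip
      k black
      h gray
        l gray
          l→f: f is gray → back edge
First back edge: l → f.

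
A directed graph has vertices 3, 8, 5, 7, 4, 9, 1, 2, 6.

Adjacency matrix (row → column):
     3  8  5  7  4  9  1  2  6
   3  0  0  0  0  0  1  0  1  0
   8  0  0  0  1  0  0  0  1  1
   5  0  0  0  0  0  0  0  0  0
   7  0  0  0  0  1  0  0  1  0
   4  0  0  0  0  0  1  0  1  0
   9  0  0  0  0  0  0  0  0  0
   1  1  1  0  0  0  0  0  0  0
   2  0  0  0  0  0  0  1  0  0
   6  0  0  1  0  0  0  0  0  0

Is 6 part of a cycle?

No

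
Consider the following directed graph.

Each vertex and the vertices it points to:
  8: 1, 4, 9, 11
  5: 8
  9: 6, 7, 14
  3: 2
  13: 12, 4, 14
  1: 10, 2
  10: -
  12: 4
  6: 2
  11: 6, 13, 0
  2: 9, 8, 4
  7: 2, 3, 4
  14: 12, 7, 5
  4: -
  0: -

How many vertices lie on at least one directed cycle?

11

A vertex is on a directed cycle iff it belongs to a strongly connected component of size ≥ 2 (or has a self-loop).
The vertices on cycles are {1, 2, 3, 5, 6, 7, 8, 9, 11, 13, 14} — 11 in total.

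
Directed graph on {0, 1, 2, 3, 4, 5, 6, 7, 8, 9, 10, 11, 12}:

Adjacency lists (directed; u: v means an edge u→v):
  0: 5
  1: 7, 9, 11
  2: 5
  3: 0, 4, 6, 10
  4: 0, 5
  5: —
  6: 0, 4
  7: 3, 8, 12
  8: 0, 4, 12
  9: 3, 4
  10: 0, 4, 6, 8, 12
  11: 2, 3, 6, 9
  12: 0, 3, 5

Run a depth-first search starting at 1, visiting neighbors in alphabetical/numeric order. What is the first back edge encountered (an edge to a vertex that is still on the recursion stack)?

12->3

DFS from 1 (visiting neighbors in alphabetical/numeric order); mark gray on enter, black on exit:
1 gray
  7 gray
    3 gray
      0 gray
        5 gray
        5 black
      0 black
      4 gray
        4→0: 0 black — skip
        4→5: 5 black — skip
      4 black
      6 gray
        6→0: 0 black — skip
        6→4: 4 black — skip
      6 black
      10 gray
        10→0: 0 black — skip
        10→4: 4 black — skip
        10→6: 6 black — skip
        8 gray
          8→0: 0 black — skip
          8→4: 4 black — skip
          12 gray
            12→0: 0 black — skip
            12→3: 3 is gray → back edge
First back edge: 12 → 3.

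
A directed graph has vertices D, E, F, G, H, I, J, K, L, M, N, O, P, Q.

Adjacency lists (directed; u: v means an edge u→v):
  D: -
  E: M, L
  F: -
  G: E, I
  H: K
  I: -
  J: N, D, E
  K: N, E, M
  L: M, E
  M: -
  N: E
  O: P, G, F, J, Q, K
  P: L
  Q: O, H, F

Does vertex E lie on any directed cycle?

E is on a cycle iff E can reach itself via ≥1 edge.
E → L → E — yes.

Yes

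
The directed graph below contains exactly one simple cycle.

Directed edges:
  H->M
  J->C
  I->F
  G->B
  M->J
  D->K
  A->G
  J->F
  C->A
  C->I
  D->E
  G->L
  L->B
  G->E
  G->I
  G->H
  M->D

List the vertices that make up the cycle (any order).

DFS with gray/black marking from G:
G gray
  E gray
  E black
  L gray
    B gray
    B black
  L black
  I gray
    F gray
    F black
  I black
  G→B: B black — skip
  H gray
    M gray
      J gray
        C gray
          A gray
            A→G: G is gray → back edge
Back edge closes the cycle G → H → M → J → C → A → G; its vertices are {A, C, G, H, J, M}.

A, C, G, H, J, M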